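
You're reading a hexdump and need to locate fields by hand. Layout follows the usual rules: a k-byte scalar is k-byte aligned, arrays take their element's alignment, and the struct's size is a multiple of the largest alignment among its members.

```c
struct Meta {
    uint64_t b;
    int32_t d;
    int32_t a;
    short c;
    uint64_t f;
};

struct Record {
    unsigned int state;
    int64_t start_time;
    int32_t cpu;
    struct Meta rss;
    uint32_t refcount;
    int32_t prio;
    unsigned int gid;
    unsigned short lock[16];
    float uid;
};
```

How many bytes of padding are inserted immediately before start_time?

4

Meta: b at 0 (size 8, align 8) → ends 8; d at 8 (size 4, align 4) → ends 12; a at 12 (size 4, align 4) → ends 16; c at 16 (size 2, align 2) → ends 18; pad 6 to align 8 for f; f at 24 (size 8, align 8) → ends 32; total 32 bytes, alignment 8
state at 0 (size 4, align 4) → ends 4
pad 4 to align 8 for start_time
start_time at 8 (size 8, align 8) → ends 16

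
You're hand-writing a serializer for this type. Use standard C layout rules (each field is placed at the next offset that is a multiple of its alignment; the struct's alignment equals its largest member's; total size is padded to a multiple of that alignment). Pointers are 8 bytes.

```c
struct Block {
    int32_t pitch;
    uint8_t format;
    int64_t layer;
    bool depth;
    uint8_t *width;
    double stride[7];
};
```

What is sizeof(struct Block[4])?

352

@0: pitch [4B, align 4] → 4
@4: format [1B, align 1] → 5
+3 pad (align 8)
@8: layer [8B, align 8] → 16
@16: depth [1B, align 1] → 17
+7 pad (align 8)
@24: width [8B, align 8] → 32
@32: stride [56B, align 8] → 88
size 88, align 8
array of 4: 4 × 88 = 352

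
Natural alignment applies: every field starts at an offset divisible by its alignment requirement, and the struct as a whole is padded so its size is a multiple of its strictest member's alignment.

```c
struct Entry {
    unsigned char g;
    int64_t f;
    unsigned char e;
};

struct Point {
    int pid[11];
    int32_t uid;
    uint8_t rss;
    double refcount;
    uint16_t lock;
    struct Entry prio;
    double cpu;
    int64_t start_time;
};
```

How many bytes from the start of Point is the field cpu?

96

Entry: 0..1  g  (1B, 1-aligned); 1..8  -- padding (7B); 8..16  f  (8B, 8-aligned); 16..17  e  (1B, 1-aligned); 17..24  -- tail padding (7B); sizeof = 24, alignof = 8
0..44  pid  (44B, 4-aligned)
44..48  uid  (4B, 4-aligned)
48..49  rss  (1B, 1-aligned)
49..56  -- padding (7B)
56..64  refcount  (8B, 8-aligned)
64..66  lock  (2B, 2-aligned)
66..72  -- padding (6B)
72..96  prio  (24B, 8-aligned)
96..104  cpu  (8B, 8-aligned)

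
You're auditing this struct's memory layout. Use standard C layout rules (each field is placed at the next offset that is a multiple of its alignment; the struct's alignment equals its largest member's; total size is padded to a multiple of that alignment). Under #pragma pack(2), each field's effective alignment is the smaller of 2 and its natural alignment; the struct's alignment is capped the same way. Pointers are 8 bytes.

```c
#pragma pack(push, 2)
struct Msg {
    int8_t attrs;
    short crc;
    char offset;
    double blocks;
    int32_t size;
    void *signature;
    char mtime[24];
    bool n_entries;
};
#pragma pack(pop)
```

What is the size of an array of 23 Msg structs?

1196

0..1  attrs  (1B, 1-aligned)
1..2  -- padding (1B)
2..4  crc  (2B, 2-aligned)
4..5  offset  (1B, 1-aligned)
5..6  -- padding (1B)
6..14  blocks  (8B, 2-aligned)
14..18  size  (4B, 2-aligned)
18..26  signature  (8B, 2-aligned)
26..50  mtime  (24B, 1-aligned)
50..51  n_entries  (1B, 1-aligned)
51..52  -- tail padding (1B)
sizeof = 52, alignof = 2
array of 23: 23 × 52 = 1196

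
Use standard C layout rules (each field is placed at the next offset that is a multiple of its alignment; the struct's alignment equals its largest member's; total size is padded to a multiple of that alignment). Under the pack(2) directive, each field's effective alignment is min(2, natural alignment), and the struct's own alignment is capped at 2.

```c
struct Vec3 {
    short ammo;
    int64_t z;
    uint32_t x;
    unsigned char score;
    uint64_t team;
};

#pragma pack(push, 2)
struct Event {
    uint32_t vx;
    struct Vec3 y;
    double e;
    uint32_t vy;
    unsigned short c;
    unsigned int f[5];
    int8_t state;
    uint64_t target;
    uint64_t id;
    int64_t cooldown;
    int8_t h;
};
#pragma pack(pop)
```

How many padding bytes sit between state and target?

1

Vec3: 0..2  ammo  (2B, 2-aligned); 2..8  -- padding (6B); 8..16  z  (8B, 8-aligned); 16..20  x  (4B, 4-aligned); 20..21  score  (1B, 1-aligned); 21..24  -- padding (3B); 24..32  team  (8B, 8-aligned); sizeof = 32, alignof = 8
0..4  vx  (4B, 2-aligned)
4..36  y  (32B, 2-aligned)
36..44  e  (8B, 2-aligned)
44..48  vy  (4B, 2-aligned)
48..50  c  (2B, 2-aligned)
50..70  f  (20B, 2-aligned)
70..71  state  (1B, 1-aligned)
71..72  -- padding (1B)
72..80  target  (8B, 2-aligned)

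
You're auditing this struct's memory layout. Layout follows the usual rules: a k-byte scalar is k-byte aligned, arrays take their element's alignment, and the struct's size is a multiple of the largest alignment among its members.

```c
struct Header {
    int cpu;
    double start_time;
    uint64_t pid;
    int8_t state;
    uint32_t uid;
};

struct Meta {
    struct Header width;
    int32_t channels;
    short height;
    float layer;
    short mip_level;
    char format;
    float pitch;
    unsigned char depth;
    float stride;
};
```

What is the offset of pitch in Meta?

Header: 0..4  cpu  (4B, 4-aligned); 4..8  -- padding (4B); 8..16  start_time  (8B, 8-aligned); 16..24  pid  (8B, 8-aligned); 24..25  state  (1B, 1-aligned); 25..28  -- padding (3B); 28..32  uid  (4B, 4-aligned); sizeof = 32, alignof = 8
0..32  width  (32B, 8-aligned)
32..36  channels  (4B, 4-aligned)
36..38  height  (2B, 2-aligned)
38..40  -- padding (2B)
40..44  layer  (4B, 4-aligned)
44..46  mip_level  (2B, 2-aligned)
46..47  format  (1B, 1-aligned)
47..48  -- padding (1B)
48..52  pitch  (4B, 4-aligned)

48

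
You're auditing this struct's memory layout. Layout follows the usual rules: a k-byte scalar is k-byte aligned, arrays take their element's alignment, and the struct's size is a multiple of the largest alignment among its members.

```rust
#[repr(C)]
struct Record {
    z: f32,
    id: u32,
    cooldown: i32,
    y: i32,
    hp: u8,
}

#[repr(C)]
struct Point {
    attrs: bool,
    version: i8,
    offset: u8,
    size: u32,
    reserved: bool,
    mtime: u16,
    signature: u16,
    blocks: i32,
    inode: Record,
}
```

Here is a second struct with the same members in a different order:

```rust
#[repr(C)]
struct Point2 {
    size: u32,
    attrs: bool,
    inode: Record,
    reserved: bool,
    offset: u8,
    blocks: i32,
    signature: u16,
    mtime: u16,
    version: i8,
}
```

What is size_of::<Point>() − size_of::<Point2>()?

Record: 0..4  z  (4B, 4-aligned); 4..8  id  (4B, 4-aligned); 8..12  cooldown  (4B, 4-aligned); 12..16  y  (4B, 4-aligned); 16..17  hp  (1B, 1-aligned); 17..20  -- tail padding (3B); sizeof = 20, alignof = 4
0..1  attrs  (1B, 1-aligned)
1..2  version  (1B, 1-aligned)
2..3  offset  (1B, 1-aligned)
3..4  -- padding (1B)
4..8  size  (4B, 4-aligned)
8..9  reserved  (1B, 1-aligned)
9..10  -- padding (1B)
10..12  mtime  (2B, 2-aligned)
12..14  signature  (2B, 2-aligned)
14..16  -- padding (2B)
16..20  blocks  (4B, 4-aligned)
20..40  inode  (20B, 4-aligned)
sizeof = 40, alignof = 4
— Point2 —
0..4  size  (4B, 4-aligned)
4..5  attrs  (1B, 1-aligned)
5..8  -- padding (3B)
8..28  inode  (20B, 4-aligned)
28..29  reserved  (1B, 1-aligned)
29..30  offset  (1B, 1-aligned)
30..32  -- padding (2B)
32..36  blocks  (4B, 4-aligned)
36..38  signature  (2B, 2-aligned)
38..40  mtime  (2B, 2-aligned)
40..41  version  (1B, 1-aligned)
41..44  -- tail padding (3B)
sizeof = 44, alignof = 4
40 − 44 = -4

-4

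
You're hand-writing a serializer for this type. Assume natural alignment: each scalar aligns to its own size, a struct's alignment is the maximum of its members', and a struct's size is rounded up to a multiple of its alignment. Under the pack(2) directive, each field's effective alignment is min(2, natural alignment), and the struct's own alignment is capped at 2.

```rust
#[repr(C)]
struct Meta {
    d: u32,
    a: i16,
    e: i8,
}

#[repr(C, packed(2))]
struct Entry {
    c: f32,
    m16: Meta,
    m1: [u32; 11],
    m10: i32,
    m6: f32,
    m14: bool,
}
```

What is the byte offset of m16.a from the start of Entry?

8

Meta: @0: d [4B, align 4] → 4; @4: a [2B, align 2] → 6; @6: e [1B, align 1] → 7; +1 tail pad (align 4); size 8, align 4
@0: c [4B, align 2] → 4
@4: m16 [8B, align 2] → 12
within Meta: a at 4
4 + 4 = 8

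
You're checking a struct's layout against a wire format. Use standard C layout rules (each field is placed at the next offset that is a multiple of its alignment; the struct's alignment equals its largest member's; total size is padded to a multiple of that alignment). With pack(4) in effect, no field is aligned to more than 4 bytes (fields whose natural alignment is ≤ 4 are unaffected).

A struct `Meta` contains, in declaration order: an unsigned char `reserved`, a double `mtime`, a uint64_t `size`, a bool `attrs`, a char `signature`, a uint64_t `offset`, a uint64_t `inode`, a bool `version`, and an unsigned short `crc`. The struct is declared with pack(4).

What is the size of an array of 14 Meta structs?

616

0..1  reserved  (1B, 1-aligned)
1..4  -- padding (3B)
4..12  mtime  (8B, 4-aligned)
12..20  size  (8B, 4-aligned)
20..21  attrs  (1B, 1-aligned)
21..22  signature  (1B, 1-aligned)
22..24  -- padding (2B)
24..32  offset  (8B, 4-aligned)
32..40  inode  (8B, 4-aligned)
40..41  version  (1B, 1-aligned)
41..42  -- padding (1B)
42..44  crc  (2B, 2-aligned)
sizeof = 44, alignof = 4
array of 14: 14 × 44 = 616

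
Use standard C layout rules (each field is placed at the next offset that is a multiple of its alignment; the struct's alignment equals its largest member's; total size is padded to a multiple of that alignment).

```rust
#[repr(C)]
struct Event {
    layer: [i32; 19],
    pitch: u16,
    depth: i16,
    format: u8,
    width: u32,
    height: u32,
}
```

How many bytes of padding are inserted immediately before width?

layer at 0 (size 76, align 4) → ends 76
pitch at 76 (size 2, align 2) → ends 78
depth at 78 (size 2, align 2) → ends 80
format at 80 (size 1, align 1) → ends 81
pad 3 to align 4 for width
width at 84 (size 4, align 4) → ends 88

3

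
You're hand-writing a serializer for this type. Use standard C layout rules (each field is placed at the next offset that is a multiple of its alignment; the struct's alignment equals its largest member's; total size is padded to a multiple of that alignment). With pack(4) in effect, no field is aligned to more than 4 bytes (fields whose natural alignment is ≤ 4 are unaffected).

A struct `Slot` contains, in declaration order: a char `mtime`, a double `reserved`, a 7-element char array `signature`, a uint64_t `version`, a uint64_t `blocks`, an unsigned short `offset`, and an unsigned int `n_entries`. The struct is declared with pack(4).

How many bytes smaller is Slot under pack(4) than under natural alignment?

4

natural layout:
  mtime at 0 (size 1, align 1) → ends 1
  pad 7 to align 8 for reserved
  reserved at 8 (size 8, align 8) → ends 16
  signature at 16 (size 7, align 1) → ends 23
  pad 1 to align 8 for version
  version at 24 (size 8, align 8) → ends 32
  blocks at 32 (size 8, align 8) → ends 40
  offset at 40 (size 2, align 2) → ends 42
  pad 2 to align 4 for n_entries
  n_entries at 44 (size 4, align 4) → ends 48
  total 48 bytes, alignment 8
packed(4) layout:
  mtime at 0 (size 1, align 1) → ends 1
  pad 3 to align 4 for reserved
  reserved at 4 (size 8, align 4) → ends 12
  signature at 12 (size 7, align 1) → ends 19
  pad 1 to align 4 for version
  version at 20 (size 8, align 4) → ends 28
  blocks at 28 (size 8, align 4) → ends 36
  offset at 36 (size 2, align 2) → ends 38
  pad 2 to align 4 for n_entries
  n_entries at 40 (size 4, align 4) → ends 44
  total 44 bytes, alignment 4
48 − 44 = 4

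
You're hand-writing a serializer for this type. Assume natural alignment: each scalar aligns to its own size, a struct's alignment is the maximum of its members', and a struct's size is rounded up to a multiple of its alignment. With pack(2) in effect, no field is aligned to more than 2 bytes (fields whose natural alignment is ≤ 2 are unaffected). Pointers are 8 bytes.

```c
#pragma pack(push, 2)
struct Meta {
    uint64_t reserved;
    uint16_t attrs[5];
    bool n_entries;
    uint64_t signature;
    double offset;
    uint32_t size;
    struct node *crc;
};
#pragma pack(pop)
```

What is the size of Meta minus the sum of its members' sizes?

1

0..8  reserved  (8B, 2-aligned)
8..18  attrs  (10B, 2-aligned)
18..19  n_entries  (1B, 1-aligned)
19..20  -- padding (1B)
20..28  signature  (8B, 2-aligned)
28..36  offset  (8B, 2-aligned)
36..40  size  (4B, 2-aligned)
40..48  crc  (8B, 2-aligned)
sizeof = 48, alignof = 2
data bytes 47, size 48 → padding 1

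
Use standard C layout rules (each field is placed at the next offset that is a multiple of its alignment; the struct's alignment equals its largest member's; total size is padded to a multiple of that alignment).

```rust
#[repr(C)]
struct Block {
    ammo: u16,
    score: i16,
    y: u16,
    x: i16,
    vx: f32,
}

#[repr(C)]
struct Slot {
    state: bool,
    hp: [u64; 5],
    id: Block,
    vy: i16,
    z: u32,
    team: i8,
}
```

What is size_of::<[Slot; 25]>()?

1800

Block: 0..2  ammo  (2B, 2-aligned); 2..4  score  (2B, 2-aligned); 4..6  y  (2B, 2-aligned); 6..8  x  (2B, 2-aligned); 8..12  vx  (4B, 4-aligned); sizeof = 12, alignof = 4
0..1  state  (1B, 1-aligned)
1..8  -- padding (7B)
8..48  hp  (40B, 8-aligned)
48..60  id  (12B, 4-aligned)
60..62  vy  (2B, 2-aligned)
62..64  -- padding (2B)
64..68  z  (4B, 4-aligned)
68..69  team  (1B, 1-aligned)
69..72  -- tail padding (3B)
sizeof = 72, alignof = 8
array of 25: 25 × 72 = 1800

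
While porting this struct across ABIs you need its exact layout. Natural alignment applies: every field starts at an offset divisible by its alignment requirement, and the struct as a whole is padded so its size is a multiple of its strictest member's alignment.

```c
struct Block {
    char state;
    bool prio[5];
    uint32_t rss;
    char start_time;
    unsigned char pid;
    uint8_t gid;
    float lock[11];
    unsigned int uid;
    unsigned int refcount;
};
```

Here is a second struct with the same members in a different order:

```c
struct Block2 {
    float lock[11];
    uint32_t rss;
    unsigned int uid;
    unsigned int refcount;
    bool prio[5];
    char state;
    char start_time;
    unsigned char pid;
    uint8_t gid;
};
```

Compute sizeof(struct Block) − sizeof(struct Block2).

0

0..1  state  (1B, 1-aligned)
1..6  prio  (5B, 1-aligned)
6..8  -- padding (2B)
8..12  rss  (4B, 4-aligned)
12..13  start_time  (1B, 1-aligned)
13..14  pid  (1B, 1-aligned)
14..15  gid  (1B, 1-aligned)
15..16  -- padding (1B)
16..60  lock  (44B, 4-aligned)
60..64  uid  (4B, 4-aligned)
64..68  refcount  (4B, 4-aligned)
sizeof = 68, alignof = 4
— Block2 —
0..44  lock  (44B, 4-aligned)
44..48  rss  (4B, 4-aligned)
48..52  uid  (4B, 4-aligned)
52..56  refcount  (4B, 4-aligned)
56..61  prio  (5B, 1-aligned)
61..62  state  (1B, 1-aligned)
62..63  start_time  (1B, 1-aligned)
63..64  pid  (1B, 1-aligned)
64..65  gid  (1B, 1-aligned)
65..68  -- tail padding (3B)
sizeof = 68, alignof = 4
68 − 68 = 0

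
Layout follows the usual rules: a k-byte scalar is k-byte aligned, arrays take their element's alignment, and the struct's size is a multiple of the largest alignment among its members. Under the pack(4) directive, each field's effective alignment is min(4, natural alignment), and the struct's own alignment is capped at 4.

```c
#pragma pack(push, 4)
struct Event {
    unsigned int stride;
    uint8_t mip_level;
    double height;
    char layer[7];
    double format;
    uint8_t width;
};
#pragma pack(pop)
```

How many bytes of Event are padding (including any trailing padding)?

7

@0: stride [4B, align 4] → 4
@4: mip_level [1B, align 1] → 5
+3 pad (align 4)
@8: height [8B, align 4] → 16
@16: layer [7B, align 1] → 23
+1 pad (align 4)
@24: format [8B, align 4] → 32
@32: width [1B, align 1] → 33
+3 tail pad (align 4)
size 36, align 4
data bytes 29, size 36 → padding 7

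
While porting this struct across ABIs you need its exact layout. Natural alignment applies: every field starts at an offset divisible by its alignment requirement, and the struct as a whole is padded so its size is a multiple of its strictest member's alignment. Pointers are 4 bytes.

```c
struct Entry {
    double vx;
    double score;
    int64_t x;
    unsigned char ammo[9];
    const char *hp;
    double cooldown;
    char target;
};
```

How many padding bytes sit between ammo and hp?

3

@0: vx [8B, align 8] → 8
@8: score [8B, align 8] → 16
@16: x [8B, align 8] → 24
@24: ammo [9B, align 1] → 33
+3 pad (align 4)
@36: hp [4B, align 4] → 40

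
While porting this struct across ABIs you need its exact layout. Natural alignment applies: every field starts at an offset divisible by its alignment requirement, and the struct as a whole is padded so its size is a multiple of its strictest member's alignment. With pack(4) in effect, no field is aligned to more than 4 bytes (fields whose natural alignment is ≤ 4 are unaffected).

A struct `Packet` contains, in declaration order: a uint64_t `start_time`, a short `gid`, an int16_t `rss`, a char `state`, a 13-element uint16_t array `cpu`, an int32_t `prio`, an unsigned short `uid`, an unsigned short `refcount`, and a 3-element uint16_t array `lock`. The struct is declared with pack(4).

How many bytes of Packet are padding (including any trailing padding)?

start_time at 0 (size 8, align 4) → ends 8
gid at 8 (size 2, align 2) → ends 10
rss at 10 (size 2, align 2) → ends 12
state at 12 (size 1, align 1) → ends 13
pad 1 to align 2 for cpu
cpu at 14 (size 26, align 2) → ends 40
prio at 40 (size 4, align 4) → ends 44
uid at 44 (size 2, align 2) → ends 46
refcount at 46 (size 2, align 2) → ends 48
lock at 48 (size 6, align 2) → ends 54
tail pad 2 to reach multiple of 4
total 56 bytes, alignment 4
data bytes 53, size 56 → padding 3

3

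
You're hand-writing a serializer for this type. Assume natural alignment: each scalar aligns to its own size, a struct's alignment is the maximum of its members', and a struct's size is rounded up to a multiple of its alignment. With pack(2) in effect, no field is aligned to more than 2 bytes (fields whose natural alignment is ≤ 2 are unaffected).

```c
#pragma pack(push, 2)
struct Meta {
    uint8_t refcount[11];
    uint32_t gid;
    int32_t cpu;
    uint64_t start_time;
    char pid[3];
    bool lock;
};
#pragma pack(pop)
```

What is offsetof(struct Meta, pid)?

28

0..11  refcount  (11B, 1-aligned)
11..12  -- padding (1B)
12..16  gid  (4B, 2-aligned)
16..20  cpu  (4B, 2-aligned)
20..28  start_time  (8B, 2-aligned)
28..31  pid  (3B, 1-aligned)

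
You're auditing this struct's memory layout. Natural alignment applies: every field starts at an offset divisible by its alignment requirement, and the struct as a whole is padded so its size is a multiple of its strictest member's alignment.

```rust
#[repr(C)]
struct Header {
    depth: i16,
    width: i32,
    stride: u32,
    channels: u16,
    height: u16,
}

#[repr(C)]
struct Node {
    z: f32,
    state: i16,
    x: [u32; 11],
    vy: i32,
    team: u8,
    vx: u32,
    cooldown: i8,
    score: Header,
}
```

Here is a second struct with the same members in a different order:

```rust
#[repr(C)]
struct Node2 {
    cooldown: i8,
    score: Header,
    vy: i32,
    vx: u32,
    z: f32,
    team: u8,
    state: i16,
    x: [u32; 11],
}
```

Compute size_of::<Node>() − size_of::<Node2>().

Header: 0..2  depth  (2B, 2-aligned); 2..4  -- padding (2B); 4..8  width  (4B, 4-aligned); 8..12  stride  (4B, 4-aligned); 12..14  channels  (2B, 2-aligned); 14..16  height  (2B, 2-aligned); sizeof = 16, alignof = 4
0..4  z  (4B, 4-aligned)
4..6  state  (2B, 2-aligned)
6..8  -- padding (2B)
8..52  x  (44B, 4-aligned)
52..56  vy  (4B, 4-aligned)
56..57  team  (1B, 1-aligned)
57..60  -- padding (3B)
60..64  vx  (4B, 4-aligned)
64..65  cooldown  (1B, 1-aligned)
65..68  -- padding (3B)
68..84  score  (16B, 4-aligned)
sizeof = 84, alignof = 4
— Node2 —
0..1  cooldown  (1B, 1-aligned)
1..4  -- padding (3B)
4..20  score  (16B, 4-aligned)
20..24  vy  (4B, 4-aligned)
24..28  vx  (4B, 4-aligned)
28..32  z  (4B, 4-aligned)
32..33  team  (1B, 1-aligned)
33..34  -- padding (1B)
34..36  state  (2B, 2-aligned)
36..80  x  (44B, 4-aligned)
sizeof = 80, alignof = 4
84 − 80 = 4

4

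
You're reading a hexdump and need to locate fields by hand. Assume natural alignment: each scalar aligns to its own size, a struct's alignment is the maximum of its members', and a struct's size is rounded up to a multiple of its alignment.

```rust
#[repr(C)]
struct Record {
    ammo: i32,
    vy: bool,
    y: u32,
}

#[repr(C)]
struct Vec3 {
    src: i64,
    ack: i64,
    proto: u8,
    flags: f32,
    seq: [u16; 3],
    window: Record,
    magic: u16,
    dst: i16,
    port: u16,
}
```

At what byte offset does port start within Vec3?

48

Record: ammo at 0 (size 4, align 4) → ends 4; vy at 4 (size 1, align 1) → ends 5; pad 3 to align 4 for y; y at 8 (size 4, align 4) → ends 12; total 12 bytes, alignment 4
src at 0 (size 8, align 8) → ends 8
ack at 8 (size 8, align 8) → ends 16
proto at 16 (size 1, align 1) → ends 17
pad 3 to align 4 for flags
flags at 20 (size 4, align 4) → ends 24
seq at 24 (size 6, align 2) → ends 30
pad 2 to align 4 for window
window at 32 (size 12, align 4) → ends 44
magic at 44 (size 2, align 2) → ends 46
dst at 46 (size 2, align 2) → ends 48
port at 48 (size 2, align 2) → ends 50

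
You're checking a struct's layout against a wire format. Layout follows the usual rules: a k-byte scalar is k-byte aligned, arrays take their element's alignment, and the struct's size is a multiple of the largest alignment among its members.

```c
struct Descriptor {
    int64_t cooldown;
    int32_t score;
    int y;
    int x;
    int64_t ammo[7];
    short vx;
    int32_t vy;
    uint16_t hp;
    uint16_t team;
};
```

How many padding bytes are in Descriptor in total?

10

@0: cooldown [8B, align 8] → 8
@8: score [4B, align 4] → 12
@12: y [4B, align 4] → 16
@16: x [4B, align 4] → 20
+4 pad (align 8)
@24: ammo [56B, align 8] → 80
@80: vx [2B, align 2] → 82
+2 pad (align 4)
@84: vy [4B, align 4] → 88
@88: hp [2B, align 2] → 90
@90: team [2B, align 2] → 92
+4 tail pad (align 8)
size 96, align 8
data bytes 86, size 96 → padding 10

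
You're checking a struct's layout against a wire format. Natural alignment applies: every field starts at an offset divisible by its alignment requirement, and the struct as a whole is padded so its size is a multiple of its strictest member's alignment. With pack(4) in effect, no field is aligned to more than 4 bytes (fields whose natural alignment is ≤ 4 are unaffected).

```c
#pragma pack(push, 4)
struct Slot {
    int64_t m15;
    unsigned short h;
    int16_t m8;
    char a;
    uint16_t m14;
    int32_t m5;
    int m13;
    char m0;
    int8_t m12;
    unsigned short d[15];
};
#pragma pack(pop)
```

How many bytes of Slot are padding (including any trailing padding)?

1

0..8  m15  (8B, 4-aligned)
8..10  h  (2B, 2-aligned)
10..12  m8  (2B, 2-aligned)
12..13  a  (1B, 1-aligned)
13..14  -- padding (1B)
14..16  m14  (2B, 2-aligned)
16..20  m5  (4B, 4-aligned)
20..24  m13  (4B, 4-aligned)
24..25  m0  (1B, 1-aligned)
25..26  m12  (1B, 1-aligned)
26..56  d  (30B, 2-aligned)
sizeof = 56, alignof = 4
data bytes 55, size 56 → padding 1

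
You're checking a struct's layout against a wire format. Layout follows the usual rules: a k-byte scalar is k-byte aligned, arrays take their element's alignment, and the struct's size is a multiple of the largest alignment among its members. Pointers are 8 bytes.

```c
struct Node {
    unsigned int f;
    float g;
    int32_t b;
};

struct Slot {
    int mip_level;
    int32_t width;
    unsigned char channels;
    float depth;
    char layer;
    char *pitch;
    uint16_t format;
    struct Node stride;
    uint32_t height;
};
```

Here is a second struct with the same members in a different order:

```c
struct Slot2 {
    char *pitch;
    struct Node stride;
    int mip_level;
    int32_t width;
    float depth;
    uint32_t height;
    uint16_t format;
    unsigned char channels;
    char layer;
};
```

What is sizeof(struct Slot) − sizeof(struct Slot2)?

16

Node: 0..4  f  (4B, 4-aligned); 4..8  g  (4B, 4-aligned); 8..12  b  (4B, 4-aligned); sizeof = 12, alignof = 4
0..4  mip_level  (4B, 4-aligned)
4..8  width  (4B, 4-aligned)
8..9  channels  (1B, 1-aligned)
9..12  -- padding (3B)
12..16  depth  (4B, 4-aligned)
16..17  layer  (1B, 1-aligned)
17..24  -- padding (7B)
24..32  pitch  (8B, 8-aligned)
32..34  format  (2B, 2-aligned)
34..36  -- padding (2B)
36..48  stride  (12B, 4-aligned)
48..52  height  (4B, 4-aligned)
52..56  -- tail padding (4B)
sizeof = 56, alignof = 8
— Slot2 —
0..8  pitch  (8B, 8-aligned)
8..20  stride  (12B, 4-aligned)
20..24  mip_level  (4B, 4-aligned)
24..28  width  (4B, 4-aligned)
28..32  depth  (4B, 4-aligned)
32..36  height  (4B, 4-aligned)
36..38  format  (2B, 2-aligned)
38..39  channels  (1B, 1-aligned)
39..40  layer  (1B, 1-aligned)
sizeof = 40, alignof = 8
56 − 40 = 16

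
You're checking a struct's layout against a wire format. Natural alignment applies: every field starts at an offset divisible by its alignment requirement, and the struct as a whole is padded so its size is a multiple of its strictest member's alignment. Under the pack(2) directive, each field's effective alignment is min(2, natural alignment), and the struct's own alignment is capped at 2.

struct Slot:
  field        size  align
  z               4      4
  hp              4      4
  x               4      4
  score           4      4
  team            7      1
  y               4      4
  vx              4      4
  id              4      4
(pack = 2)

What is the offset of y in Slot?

24

0..4  z  (4B, 2-aligned)
4..8  hp  (4B, 2-aligned)
8..12  x  (4B, 2-aligned)
12..16  score  (4B, 2-aligned)
16..23  team  (7B, 1-aligned)
23..24  -- padding (1B)
24..28  y  (4B, 2-aligned)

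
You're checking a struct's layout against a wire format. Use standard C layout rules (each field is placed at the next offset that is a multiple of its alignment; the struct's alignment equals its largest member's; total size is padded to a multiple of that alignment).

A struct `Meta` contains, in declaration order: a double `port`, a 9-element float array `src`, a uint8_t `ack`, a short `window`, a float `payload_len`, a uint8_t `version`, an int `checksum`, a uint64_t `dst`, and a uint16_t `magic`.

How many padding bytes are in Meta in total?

0..8  port  (8B, 8-aligned)
8..44  src  (36B, 4-aligned)
44..45  ack  (1B, 1-aligned)
45..46  -- padding (1B)
46..48  window  (2B, 2-aligned)
48..52  payload_len  (4B, 4-aligned)
52..53  version  (1B, 1-aligned)
53..56  -- padding (3B)
56..60  checksum  (4B, 4-aligned)
60..64  -- padding (4B)
64..72  dst  (8B, 8-aligned)
72..74  magic  (2B, 2-aligned)
74..80  -- tail padding (6B)
sizeof = 80, alignof = 8
data bytes 66, size 80 → padding 14

14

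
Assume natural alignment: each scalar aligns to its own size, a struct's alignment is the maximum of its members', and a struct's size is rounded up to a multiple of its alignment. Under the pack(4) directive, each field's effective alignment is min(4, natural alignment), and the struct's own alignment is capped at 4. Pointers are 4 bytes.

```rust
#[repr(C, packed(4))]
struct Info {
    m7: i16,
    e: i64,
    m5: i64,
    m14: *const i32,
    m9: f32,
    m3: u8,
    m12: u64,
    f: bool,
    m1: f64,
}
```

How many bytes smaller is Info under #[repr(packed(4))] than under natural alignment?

12

natural layout:
  0..2  m7  (2B, 2-aligned)
  2..8  -- padding (6B)
  8..16  e  (8B, 8-aligned)
  16..24  m5  (8B, 8-aligned)
  24..28  m14  (4B, 4-aligned)
  28..32  m9  (4B, 4-aligned)
  32..33  m3  (1B, 1-aligned)
  33..40  -- padding (7B)
  40..48  m12  (8B, 8-aligned)
  48..49  f  (1B, 1-aligned)
  49..56  -- padding (7B)
  56..64  m1  (8B, 8-aligned)
  sizeof = 64, alignof = 8
packed(4) layout:
  0..2  m7  (2B, 2-aligned)
  2..4  -- padding (2B)
  4..12  e  (8B, 4-aligned)
  12..20  m5  (8B, 4-aligned)
  20..24  m14  (4B, 4-aligned)
  24..28  m9  (4B, 4-aligned)
  28..29  m3  (1B, 1-aligned)
  29..32  -- padding (3B)
  32..40  m12  (8B, 4-aligned)
  40..41  f  (1B, 1-aligned)
  41..44  -- padding (3B)
  44..52  m1  (8B, 4-aligned)
  sizeof = 52, alignof = 4
64 − 52 = 12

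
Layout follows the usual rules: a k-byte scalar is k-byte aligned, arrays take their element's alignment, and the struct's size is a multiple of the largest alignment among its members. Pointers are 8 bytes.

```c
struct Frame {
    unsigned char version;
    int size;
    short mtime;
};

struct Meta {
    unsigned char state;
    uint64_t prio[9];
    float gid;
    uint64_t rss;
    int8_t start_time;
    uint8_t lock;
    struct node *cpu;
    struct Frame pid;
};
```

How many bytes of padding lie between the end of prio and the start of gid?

0

Frame: 0..1  version  (1B, 1-aligned); 1..4  -- padding (3B); 4..8  size  (4B, 4-aligned); 8..10  mtime  (2B, 2-aligned); 10..12  -- tail padding (2B); sizeof = 12, alignof = 4
0..1  state  (1B, 1-aligned)
1..8  -- padding (7B)
8..80  prio  (72B, 8-aligned)
80..84  gid  (4B, 4-aligned)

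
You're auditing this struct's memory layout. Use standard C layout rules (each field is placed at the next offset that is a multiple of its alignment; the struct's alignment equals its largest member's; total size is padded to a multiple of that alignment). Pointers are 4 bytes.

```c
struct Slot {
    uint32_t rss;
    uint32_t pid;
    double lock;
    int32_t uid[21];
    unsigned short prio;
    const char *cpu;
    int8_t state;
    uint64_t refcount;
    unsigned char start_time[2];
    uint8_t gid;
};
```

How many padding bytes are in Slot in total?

@0: rss [4B, align 4] → 4
@4: pid [4B, align 4] → 8
@8: lock [8B, align 8] → 16
@16: uid [84B, align 4] → 100
@100: prio [2B, align 2] → 102
+2 pad (align 4)
@104: cpu [4B, align 4] → 108
@108: state [1B, align 1] → 109
+3 pad (align 8)
@112: refcount [8B, align 8] → 120
@120: start_time [2B, align 1] → 122
@122: gid [1B, align 1] → 123
+5 tail pad (align 8)
size 128, align 8
data bytes 118, size 128 → padding 10

10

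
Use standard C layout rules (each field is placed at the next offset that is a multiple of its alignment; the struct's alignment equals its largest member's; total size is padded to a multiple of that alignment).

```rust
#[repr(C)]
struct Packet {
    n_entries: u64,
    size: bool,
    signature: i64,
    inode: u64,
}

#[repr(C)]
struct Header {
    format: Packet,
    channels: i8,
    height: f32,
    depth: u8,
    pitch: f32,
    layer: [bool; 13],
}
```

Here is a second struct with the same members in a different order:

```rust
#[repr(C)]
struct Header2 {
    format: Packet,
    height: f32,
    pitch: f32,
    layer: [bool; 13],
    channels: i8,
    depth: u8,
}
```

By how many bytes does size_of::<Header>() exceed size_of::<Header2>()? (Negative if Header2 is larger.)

8

Packet: @0: n_entries [8B, align 8] → 8; @8: size [1B, align 1] → 9; +7 pad (align 8); @16: signature [8B, align 8] → 24; @24: inode [8B, align 8] → 32; size 32, align 8
@0: format [32B, align 8] → 32
@32: channels [1B, align 1] → 33
+3 pad (align 4)
@36: height [4B, align 4] → 40
@40: depth [1B, align 1] → 41
+3 pad (align 4)
@44: pitch [4B, align 4] → 48
@48: layer [13B, align 1] → 61
+3 tail pad (align 8)
size 64, align 8
— Header2 —
@0: format [32B, align 8] → 32
@32: height [4B, align 4] → 36
@36: pitch [4B, align 4] → 40
@40: layer [13B, align 1] → 53
@53: channels [1B, align 1] → 54
@54: depth [1B, align 1] → 55
+1 tail pad (align 8)
size 56, align 8
64 − 56 = 8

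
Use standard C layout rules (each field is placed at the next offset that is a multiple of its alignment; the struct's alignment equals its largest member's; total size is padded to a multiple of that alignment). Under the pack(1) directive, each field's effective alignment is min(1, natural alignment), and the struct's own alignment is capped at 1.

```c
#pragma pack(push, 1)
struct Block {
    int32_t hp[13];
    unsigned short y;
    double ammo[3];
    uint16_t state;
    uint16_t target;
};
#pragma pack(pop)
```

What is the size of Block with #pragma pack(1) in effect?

@0: hp [52B, align 1] → 52
@52: y [2B, align 1] → 54
@54: ammo [24B, align 1] → 78
@78: state [2B, align 1] → 80
@80: target [2B, align 1] → 82
size 82, align 1

82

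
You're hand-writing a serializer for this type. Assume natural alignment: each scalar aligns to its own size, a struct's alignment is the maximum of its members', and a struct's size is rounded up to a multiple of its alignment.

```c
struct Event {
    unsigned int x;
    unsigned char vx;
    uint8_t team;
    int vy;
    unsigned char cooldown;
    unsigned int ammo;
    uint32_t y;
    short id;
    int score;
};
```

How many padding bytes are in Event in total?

7

x at 0 (size 4, align 4) → ends 4
vx at 4 (size 1, align 1) → ends 5
team at 5 (size 1, align 1) → ends 6
pad 2 to align 4 for vy
vy at 8 (size 4, align 4) → ends 12
cooldown at 12 (size 1, align 1) → ends 13
pad 3 to align 4 for ammo
ammo at 16 (size 4, align 4) → ends 20
y at 20 (size 4, align 4) → ends 24
id at 24 (size 2, align 2) → ends 26
pad 2 to align 4 for score
score at 28 (size 4, align 4) → ends 32
total 32 bytes, alignment 4
data bytes 25, size 32 → padding 7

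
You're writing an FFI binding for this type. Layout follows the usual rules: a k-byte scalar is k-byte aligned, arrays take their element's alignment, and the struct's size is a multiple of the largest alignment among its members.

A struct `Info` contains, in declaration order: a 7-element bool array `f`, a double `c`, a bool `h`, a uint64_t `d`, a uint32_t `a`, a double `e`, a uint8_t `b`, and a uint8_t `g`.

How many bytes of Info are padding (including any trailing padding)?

@0: f [7B, align 1] → 7
+1 pad (align 8)
@8: c [8B, align 8] → 16
@16: h [1B, align 1] → 17
+7 pad (align 8)
@24: d [8B, align 8] → 32
@32: a [4B, align 4] → 36
+4 pad (align 8)
@40: e [8B, align 8] → 48
@48: b [1B, align 1] → 49
@49: g [1B, align 1] → 50
+6 tail pad (align 8)
size 56, align 8
data bytes 38, size 56 → padding 18

18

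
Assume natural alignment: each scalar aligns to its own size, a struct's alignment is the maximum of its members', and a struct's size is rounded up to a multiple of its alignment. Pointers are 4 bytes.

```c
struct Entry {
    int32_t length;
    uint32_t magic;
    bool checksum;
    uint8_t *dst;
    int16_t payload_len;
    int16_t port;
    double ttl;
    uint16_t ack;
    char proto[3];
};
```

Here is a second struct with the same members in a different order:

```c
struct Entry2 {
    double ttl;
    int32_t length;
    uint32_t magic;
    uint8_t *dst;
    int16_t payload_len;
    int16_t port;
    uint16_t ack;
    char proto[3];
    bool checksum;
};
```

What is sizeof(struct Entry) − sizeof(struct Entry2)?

8

@0: length [4B, align 4] → 4
@4: magic [4B, align 4] → 8
@8: checksum [1B, align 1] → 9
+3 pad (align 4)
@12: dst [4B, align 4] → 16
@16: payload_len [2B, align 2] → 18
@18: port [2B, align 2] → 20
+4 pad (align 8)
@24: ttl [8B, align 8] → 32
@32: ack [2B, align 2] → 34
@34: proto [3B, align 1] → 37
+3 tail pad (align 8)
size 40, align 8
— Entry2 —
@0: ttl [8B, align 8] → 8
@8: length [4B, align 4] → 12
@12: magic [4B, align 4] → 16
@16: dst [4B, align 4] → 20
@20: payload_len [2B, align 2] → 22
@22: port [2B, align 2] → 24
@24: ack [2B, align 2] → 26
@26: proto [3B, align 1] → 29
@29: checksum [1B, align 1] → 30
+2 tail pad (align 8)
size 32, align 8
40 − 32 = 8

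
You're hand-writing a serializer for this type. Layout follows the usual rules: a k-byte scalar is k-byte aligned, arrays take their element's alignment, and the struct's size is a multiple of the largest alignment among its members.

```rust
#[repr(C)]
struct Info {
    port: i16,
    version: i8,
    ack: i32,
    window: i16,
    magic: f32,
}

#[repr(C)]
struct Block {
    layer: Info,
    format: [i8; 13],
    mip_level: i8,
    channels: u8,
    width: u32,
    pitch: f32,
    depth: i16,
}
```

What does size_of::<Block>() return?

Info: 0..2  port  (2B, 2-aligned); 2..3  version  (1B, 1-aligned); 3..4  -- padding (1B); 4..8  ack  (4B, 4-aligned); 8..10  window  (2B, 2-aligned); 10..12  -- padding (2B); 12..16  magic  (4B, 4-aligned); sizeof = 16, alignof = 4
0..16  layer  (16B, 4-aligned)
16..29  format  (13B, 1-aligned)
29..30  mip_level  (1B, 1-aligned)
30..31  channels  (1B, 1-aligned)
31..32  -- padding (1B)
32..36  width  (4B, 4-aligned)
36..40  pitch  (4B, 4-aligned)
40..42  depth  (2B, 2-aligned)
42..44  -- tail padding (2B)
sizeof = 44, alignof = 4

44 bytes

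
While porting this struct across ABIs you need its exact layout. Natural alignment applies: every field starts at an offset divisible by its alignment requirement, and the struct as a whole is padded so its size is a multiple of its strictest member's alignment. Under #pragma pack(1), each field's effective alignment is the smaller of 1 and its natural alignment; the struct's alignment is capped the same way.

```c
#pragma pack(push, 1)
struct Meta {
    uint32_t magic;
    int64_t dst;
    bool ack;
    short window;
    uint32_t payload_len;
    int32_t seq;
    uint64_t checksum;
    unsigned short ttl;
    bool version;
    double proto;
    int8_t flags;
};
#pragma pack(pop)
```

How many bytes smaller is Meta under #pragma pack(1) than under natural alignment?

natural layout:
  magic at 0 (size 4, align 4) → ends 4
  pad 4 to align 8 for dst
  dst at 8 (size 8, align 8) → ends 16
  ack at 16 (size 1, align 1) → ends 17
  pad 1 to align 2 for window
  window at 18 (size 2, align 2) → ends 20
  payload_len at 20 (size 4, align 4) → ends 24
  seq at 24 (size 4, align 4) → ends 28
  pad 4 to align 8 for checksum
  checksum at 32 (size 8, align 8) → ends 40
  ttl at 40 (size 2, align 2) → ends 42
  version at 42 (size 1, align 1) → ends 43
  pad 5 to align 8 for proto
  proto at 48 (size 8, align 8) → ends 56
  flags at 56 (size 1, align 1) → ends 57
  tail pad 7 to reach multiple of 8
  total 64 bytes, alignment 8
packed(1) layout:
  magic at 0 (size 4, align 1) → ends 4
  dst at 4 (size 8, align 1) → ends 12
  ack at 12 (size 1, align 1) → ends 13
  window at 13 (size 2, align 1) → ends 15
  payload_len at 15 (size 4, align 1) → ends 19
  seq at 19 (size 4, align 1) → ends 23
  checksum at 23 (size 8, align 1) → ends 31
  ttl at 31 (size 2, align 1) → ends 33
  version at 33 (size 1, align 1) → ends 34
  proto at 34 (size 8, align 1) → ends 42
  flags at 42 (size 1, align 1) → ends 43
  total 43 bytes, alignment 1
64 − 43 = 21

21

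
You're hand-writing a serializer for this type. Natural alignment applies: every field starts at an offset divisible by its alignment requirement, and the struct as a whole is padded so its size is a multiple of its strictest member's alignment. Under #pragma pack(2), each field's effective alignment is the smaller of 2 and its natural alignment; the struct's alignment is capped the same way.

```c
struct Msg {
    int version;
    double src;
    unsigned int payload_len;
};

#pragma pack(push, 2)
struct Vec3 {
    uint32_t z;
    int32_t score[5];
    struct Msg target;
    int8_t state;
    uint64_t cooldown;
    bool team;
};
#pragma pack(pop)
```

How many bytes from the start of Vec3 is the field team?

Msg: version at 0 (size 4, align 4) → ends 4; pad 4 to align 8 for src; src at 8 (size 8, align 8) → ends 16; payload_len at 16 (size 4, align 4) → ends 20; tail pad 4 to reach multiple of 8; total 24 bytes, alignment 8
z at 0 (size 4, align 2) → ends 4
score at 4 (size 20, align 2) → ends 24
target at 24 (size 24, align 2) → ends 48
state at 48 (size 1, align 1) → ends 49
pad 1 to align 2 for cooldown
cooldown at 50 (size 8, align 2) → ends 58
team at 58 (size 1, align 1) → ends 59

58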